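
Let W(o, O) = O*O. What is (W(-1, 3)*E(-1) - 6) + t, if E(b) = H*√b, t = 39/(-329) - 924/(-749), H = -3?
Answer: -171963/35203 - 27*I ≈ -4.8849 - 27.0*I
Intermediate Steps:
W(o, O) = O²
t = 39255/35203 (t = 39*(-1/329) - 924*(-1/749) = -39/329 + 132/107 = 39255/35203 ≈ 1.1151)
E(b) = -3*√b
(W(-1, 3)*E(-1) - 6) + t = (3²*(-3*I) - 6) + 39255/35203 = (9*(-3*I) - 6) + 39255/35203 = (-27*I - 6) + 39255/35203 = (-6 - 27*I) + 39255/35203 = -171963/35203 - 27*I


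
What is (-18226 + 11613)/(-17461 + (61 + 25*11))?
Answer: 6613/17125 ≈ 0.38616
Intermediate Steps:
(-18226 + 11613)/(-17461 + (61 + 25*11)) = -6613/(-17461 + (61 + 275)) = -6613/(-17461 + 336) = -6613/(-17125) = -6613*(-1/17125) = 6613/17125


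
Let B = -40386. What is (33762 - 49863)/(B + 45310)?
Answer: -16101/4924 ≈ -3.2699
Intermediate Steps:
(33762 - 49863)/(B + 45310) = (33762 - 49863)/(-40386 + 45310) = -16101/4924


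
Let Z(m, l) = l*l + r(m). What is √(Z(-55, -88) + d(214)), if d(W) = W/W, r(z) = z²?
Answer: √10770 ≈ 103.78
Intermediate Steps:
d(W) = 1
Z(m, l) = l² + m² (Z(m, l) = l*l + m² = l² + m²)
√(Z(-55, -88) + d(214)) = √(((-88)² + (-55)²) + 1) = √((7744 + 3025) + 1) = √(10769 + 1) = √10770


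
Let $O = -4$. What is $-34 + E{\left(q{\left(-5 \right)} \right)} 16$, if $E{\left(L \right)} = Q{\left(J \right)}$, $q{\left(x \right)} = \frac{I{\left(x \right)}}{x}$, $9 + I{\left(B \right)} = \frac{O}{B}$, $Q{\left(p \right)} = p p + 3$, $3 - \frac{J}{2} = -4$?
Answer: $3150$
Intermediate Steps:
$J = 14$ ($J = 6 - -8 = 6 + 8 = 14$)
$Q{\left(p \right)} = 3 + p^{2}$ ($Q{\left(p \right)} = p^{2} + 3 = 3 + p^{2}$)
$I{\left(B \right)} = -9 - \frac{4}{B}$
$q{\left(x \right)} = \frac{-9 - \frac{4}{x}}{x}$
$E{\left(L \right)} = 199$ ($E{\left(L \right)} = 3 + 14^{2} = 3 + 196 = 199$)
$-34 + E{\left(q{\left(-5 \right)} \right)} 16 = -34 + 199 \cdot 16 = -34 + 3184 = 3150$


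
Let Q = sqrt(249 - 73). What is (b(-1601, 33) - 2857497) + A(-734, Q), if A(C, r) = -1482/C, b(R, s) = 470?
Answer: -1048528168/367 ≈ -2.8570e+6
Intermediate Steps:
Q = 4*sqrt(11) (Q = sqrt(176) = 4*sqrt(11) ≈ 13.266)
(b(-1601, 33) - 2857497) + A(-734, Q) = (470 - 2857497) - 1482/(-734) = -2857027 - 1482*(-1/734) = -2857027 + 741/367 = -1048528168/367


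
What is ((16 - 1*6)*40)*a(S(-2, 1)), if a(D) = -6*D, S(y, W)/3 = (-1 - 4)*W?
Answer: 36000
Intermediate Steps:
S(y, W) = -15*W (S(y, W) = 3*((-1 - 4)*W) = 3*(-5*W) = -15*W)
((16 - 1*6)*40)*a(S(-2, 1)) = ((16 - 1*6)*40)*(-(-90)) = ((16 - 6)*40)*(-6*(-15)) = (10*40)*90 = 400*90 = 36000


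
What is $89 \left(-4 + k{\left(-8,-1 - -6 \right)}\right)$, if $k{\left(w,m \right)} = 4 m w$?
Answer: $-14596$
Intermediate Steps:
$k{\left(w,m \right)} = 4 m w$
$89 \left(-4 + k{\left(-8,-1 - -6 \right)}\right) = 89 \left(-4 + 4 \left(-1 - -6\right) \left(-8\right)\right) = 89 \left(-4 + 4 \left(-1 + 6\right) \left(-8\right)\right) = 89 \left(-4 + 4 \cdot 5 \left(-8\right)\right) = 89 \left(-4 - 160\right) = 89 \left(-164\right) = -14596$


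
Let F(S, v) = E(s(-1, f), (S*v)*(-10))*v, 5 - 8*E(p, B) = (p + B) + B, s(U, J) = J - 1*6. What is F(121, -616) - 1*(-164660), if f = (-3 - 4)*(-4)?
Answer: 114951409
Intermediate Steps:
f = 28 (f = -7*(-4) = 28)
s(U, J) = -6 + J (s(U, J) = J - 6 = -6 + J)
E(p, B) = 5/8 - B/4 - p/8 (E(p, B) = 5/8 - ((p + B) + B)/8 = 5/8 - ((B + p) + B)/8 = 5/8 - (p + 2*B)/8 = 5/8 + (-B/4 - p/8) = 5/8 - B/4 - p/8)
F(S, v) = v*(-17/8 + 5*S*v/2) (F(S, v) = (5/8 - S*v*(-10)/4 - (-6 + 28)/8)*v = (5/8 - (-5)*S*v/2 - ⅛*22)*v = (5/8 + 5*S*v/2 - 11/4)*v = (-17/8 + 5*S*v/2)*v = v*(-17/8 + 5*S*v/2))
F(121, -616) - 1*(-164660) = (⅛)*(-616)*(-17 + 20*121*(-616)) - 1*(-164660) = (⅛)*(-616)*(-17 - 1490720) + 164660 = (⅛)*(-616)*(-1490737) + 164660 = 114786749 + 164660 = 114951409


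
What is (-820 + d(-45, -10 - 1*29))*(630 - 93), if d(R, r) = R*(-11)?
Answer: -174525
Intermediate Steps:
d(R, r) = -11*R
(-820 + d(-45, -10 - 1*29))*(630 - 93) = (-820 - 11*(-45))*(630 - 93) = (-820 + 495)*537 = -325*537 = -174525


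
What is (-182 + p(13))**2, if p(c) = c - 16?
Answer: 34225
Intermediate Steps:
p(c) = -16 + c
(-182 + p(13))**2 = (-182 + (-16 + 13))**2 = (-182 - 3)**2 = (-185)**2 = 34225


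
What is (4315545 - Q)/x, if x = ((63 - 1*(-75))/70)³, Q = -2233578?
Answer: 93597882875/109503 ≈ 8.5475e+5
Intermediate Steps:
x = 328509/42875 (x = ((63 + 75)*(1/70))³ = (138*(1/70))³ = (69/35)³ = 328509/42875 ≈ 7.6620)
(4315545 - Q)/x = (4315545 - 1*(-2233578))/(328509/42875) = (4315545 + 2233578)*(42875/328509) = 6549123*(42875/328509) = 93597882875/109503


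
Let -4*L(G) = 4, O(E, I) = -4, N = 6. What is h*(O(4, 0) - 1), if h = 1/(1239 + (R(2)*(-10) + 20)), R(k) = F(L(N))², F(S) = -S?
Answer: -5/1249 ≈ -0.0040032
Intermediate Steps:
L(G) = -1 (L(G) = -¼*4 = -1)
R(k) = 1 (R(k) = (-1*(-1))² = 1² = 1)
h = 1/1249 (h = 1/(1239 + (1*(-10) + 20)) = 1/(1239 + (-10 + 20)) = 1/(1239 + 10) = 1/1249 ≈ 0.00080064)
h*(O(4, 0) - 1) = (-4 - 1)/1249 = (1/1249)*(-5) = -5/1249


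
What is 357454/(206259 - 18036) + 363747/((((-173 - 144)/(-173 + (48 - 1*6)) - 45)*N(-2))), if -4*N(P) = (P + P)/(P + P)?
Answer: 17938971453428/524953947 ≈ 34172.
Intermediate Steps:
N(P) = -¼ (N(P) = -(P + P)/(4*(P + P)) = -2*P/(4*(2*P)) = -2*P*1/(2*P)/4 = -¼*1 = -¼)
357454/(206259 - 18036) + 363747/((((-173 - 144)/(-173 + (48 - 1*6)) - 45)*N(-2))) = 357454/(206259 - 18036) + 363747/((((-173 - 144)/(-173 + (48 - 1*6)) - 45)*(-¼))) = 357454/188223 + 363747/(((-317/(-173 + (48 - 6)) - 45)*(-¼))) = 357454*(1/188223) + 363747/(((-317/(-173 + 42) - 45)*(-¼))) = 357454/188223 + 363747/(((-317/(-131) - 45)*(-¼))) = 357454/188223 + 363747/(((-317*(-1/131) - 45)*(-¼))) = 357454/188223 + 363747/(((317/131 - 45)*(-¼))) = 357454/188223 + 363747/((-5578/131*(-¼))) = 357454/188223 + 363747/(2789/262) = 357454/188223 + 363747*(262/2789) = 357454/188223 + 95301714/2789 = 17938971453428/524953947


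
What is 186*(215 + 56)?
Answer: 50406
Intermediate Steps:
186*(215 + 56) = 186*271 = 50406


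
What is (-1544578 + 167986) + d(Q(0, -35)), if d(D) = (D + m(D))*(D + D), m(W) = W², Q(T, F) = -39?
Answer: -1492188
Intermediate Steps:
d(D) = 2*D*(D + D²) (d(D) = (D + D²)*(D + D) = (D + D²)*(2*D) = 2*D*(D + D²))
(-1544578 + 167986) + d(Q(0, -35)) = (-1544578 + 167986) + 2*(-39)²*(1 - 39) = -1376592 + 2*1521*(-38) = -1376592 - 115596 = -1492188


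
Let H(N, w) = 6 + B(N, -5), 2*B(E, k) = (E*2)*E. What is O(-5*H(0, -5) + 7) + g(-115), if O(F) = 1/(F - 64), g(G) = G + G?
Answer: -20011/87 ≈ -230.01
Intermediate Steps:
B(E, k) = E² (B(E, k) = ((E*2)*E)/2 = ((2*E)*E)/2 = (2*E²)/2 = E²)
H(N, w) = 6 + N²
g(G) = 2*G
O(F) = 1/(-64 + F)
O(-5*H(0, -5) + 7) + g(-115) = 1/(-64 + (-5*(6 + 0²) + 7)) + 2*(-115) = 1/(-64 + (-5*(6 + 0) + 7)) - 230 = 1/(-64 + (-5*6 + 7)) - 230 = 1/(-64 + (-30 + 7)) - 230 = 1/(-64 - 23) - 230 = 1/(-87) - 230 = -1/87 - 230 = -20011/87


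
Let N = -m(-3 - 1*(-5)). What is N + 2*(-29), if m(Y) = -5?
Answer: -53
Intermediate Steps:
N = 5 (N = -1*(-5) = 5)
N + 2*(-29) = 5 + 2*(-29) = 5 - 58 = -53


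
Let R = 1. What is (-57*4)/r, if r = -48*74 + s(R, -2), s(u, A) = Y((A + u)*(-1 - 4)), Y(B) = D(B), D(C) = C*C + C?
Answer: 38/587 ≈ 0.064736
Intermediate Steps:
D(C) = C + C**2 (D(C) = C**2 + C = C + C**2)
Y(B) = B*(1 + B)
s(u, A) = (-5*A - 5*u)*(1 - 5*A - 5*u) (s(u, A) = ((A + u)*(-1 - 4))*(1 + (A + u)*(-1 - 4)) = ((A + u)*(-5))*(1 + (A + u)*(-5)) = (-5*A - 5*u)*(1 + (-5*A - 5*u)) = (-5*A - 5*u)*(1 - 5*A - 5*u))
r = -3522 (r = -48*74 + 5*(-2 + 1)*(-1 + 5*(-2) + 5*1) = -3552 + 5*(-1)*(-1 - 10 + 5) = -3552 + 5*(-1)*(-6) = -3552 + 30 = -3522)
(-57*4)/r = -57*4/(-3522) = -228*(-1/3522) = 38/587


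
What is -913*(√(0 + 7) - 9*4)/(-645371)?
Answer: -32868/645371 + 913*√7/645371 ≈ -0.047186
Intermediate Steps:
-913*(√(0 + 7) - 9*4)/(-645371) = -913*(√7 - 36)*(-1/645371) = -913*(-36 + √7)*(-1/645371) = (32868 - 913*√7)*(-1/645371) = -32868/645371 + 913*√7/645371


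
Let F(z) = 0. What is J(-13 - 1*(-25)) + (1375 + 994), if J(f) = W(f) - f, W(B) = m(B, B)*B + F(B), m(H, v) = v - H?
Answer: 2357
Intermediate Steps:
W(B) = 0 (W(B) = (B - B)*B + 0 = 0*B + 0 = 0 + 0 = 0)
J(f) = -f (J(f) = 0 - f = -f)
J(-13 - 1*(-25)) + (1375 + 994) = -(-13 - 1*(-25)) + (1375 + 994) = -(-13 + 25) + 2369 = -1*12 + 2369 = -12 + 2369 = 2357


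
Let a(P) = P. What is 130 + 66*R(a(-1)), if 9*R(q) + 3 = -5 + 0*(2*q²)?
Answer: 214/3 ≈ 71.333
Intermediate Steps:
R(q) = -8/9 (R(q) = -⅓ + (-5 + 0*(2*q²))/9 = -⅓ + (-5 + 0)/9 = -⅓ + (⅑)*(-5) = -⅓ - 5/9 = -8/9)
130 + 66*R(a(-1)) = 130 + 66*(-8/9) = 130 - 176/3 = 214/3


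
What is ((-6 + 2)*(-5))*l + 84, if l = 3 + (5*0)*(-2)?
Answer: 144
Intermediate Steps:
l = 3 (l = 3 + 0*(-2) = 3 + 0 = 3)
((-6 + 2)*(-5))*l + 84 = ((-6 + 2)*(-5))*3 + 84 = -4*(-5)*3 + 84 = 20*3 + 84 = 60 + 84 = 144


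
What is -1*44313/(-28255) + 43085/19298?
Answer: 2072518949/545264990 ≈ 3.8009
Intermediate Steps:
-1*44313/(-28255) + 43085/19298 = -44313*(-1/28255) + 43085*(1/19298) = 44313/28255 + 43085/19298 = 2072518949/545264990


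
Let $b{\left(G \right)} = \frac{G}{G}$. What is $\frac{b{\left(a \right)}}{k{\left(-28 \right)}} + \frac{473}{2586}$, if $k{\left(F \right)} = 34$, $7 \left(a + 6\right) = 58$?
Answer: $\frac{4667}{21981} \approx 0.21232$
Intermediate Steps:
$a = \frac{16}{7}$ ($a = -6 + \frac{1}{7} \cdot 58 = -6 + \frac{58}{7} = \frac{16}{7} \approx 2.2857$)
$b{\left(G \right)} = 1$
$\frac{b{\left(a \right)}}{k{\left(-28 \right)}} + \frac{473}{2586} = 1 \cdot \frac{1}{34} + \frac{473}{2586} = 1 \cdot \frac{1}{34} + 473 \cdot \frac{1}{2586} = \frac{1}{34} + \frac{473}{2586} = \frac{4667}{21981}$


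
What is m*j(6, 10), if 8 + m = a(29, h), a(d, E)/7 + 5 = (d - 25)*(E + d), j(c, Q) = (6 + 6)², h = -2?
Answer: 102672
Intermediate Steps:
j(c, Q) = 144 (j(c, Q) = 12² = 144)
a(d, E) = -35 + 7*(-25 + d)*(E + d) (a(d, E) = -35 + 7*((d - 25)*(E + d)) = -35 + 7*((-25 + d)*(E + d)) = -35 + 7*(-25 + d)*(E + d))
m = 713 (m = -8 + (-35 - 175*(-2) - 175*29 + 7*29² + 7*(-2)*29) = -8 + (-35 + 350 - 5075 + 7*841 - 406) = -8 + (-35 + 350 - 5075 + 5887 - 406) = -8 + 721 = 713)
m*j(6, 10) = 713*144 = 102672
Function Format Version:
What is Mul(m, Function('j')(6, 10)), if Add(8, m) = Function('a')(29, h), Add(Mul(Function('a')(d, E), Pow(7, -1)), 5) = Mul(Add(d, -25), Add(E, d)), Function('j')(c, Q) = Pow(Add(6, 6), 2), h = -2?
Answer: 102672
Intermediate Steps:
Function('j')(c, Q) = 144 (Function('j')(c, Q) = Pow(12, 2) = 144)
Function('a')(d, E) = Add(-35, Mul(7, Add(-25, d), Add(E, d))) (Function('a')(d, E) = Add(-35, Mul(7, Mul(Add(d, -25), Add(E, d)))) = Add(-35, Mul(7, Mul(Add(-25, d), Add(E, d)))) = Add(-35, Mul(7, Add(-25, d), Add(E, d))))
m = 713 (m = Add(-8, Add(-35, Mul(-175, -2), Mul(-175, 29), Mul(7, Pow(29, 2)), Mul(7, -2, 29))) = Add(-8, Add(-35, 350, -5075, Mul(7, 841), -406)) = Add(-8, Add(-35, 350, -5075, 5887, -406)) = Add(-8, 721) = 713)
Mul(m, Function('j')(6, 10)) = Mul(713, 144) = 102672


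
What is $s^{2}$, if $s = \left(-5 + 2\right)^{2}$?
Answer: $81$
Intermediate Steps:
$s = 9$ ($s = \left(-3\right)^{2} = 9$)
$s^{2} = 9^{2} = 81$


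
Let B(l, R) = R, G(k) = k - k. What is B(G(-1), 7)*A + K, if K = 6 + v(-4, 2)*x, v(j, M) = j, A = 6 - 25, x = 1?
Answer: -131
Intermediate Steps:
G(k) = 0
A = -19
K = 2 (K = 6 - 4*1 = 6 - 4 = 2)
B(G(-1), 7)*A + K = 7*(-19) + 2 = -133 + 2 = -131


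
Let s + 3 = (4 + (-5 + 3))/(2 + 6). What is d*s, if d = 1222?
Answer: -6721/2 ≈ -3360.5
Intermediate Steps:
s = -11/4 (s = -3 + (4 + (-5 + 3))/(2 + 6) = -3 + (4 - 2)/8 = -3 + 2*(⅛) = -3 + ¼ = -11/4 ≈ -2.7500)
d*s = 1222*(-11/4) = -6721/2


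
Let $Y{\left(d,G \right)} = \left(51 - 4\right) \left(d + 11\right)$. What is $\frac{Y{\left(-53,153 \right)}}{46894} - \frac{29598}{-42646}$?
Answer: $\frac{325946352}{499960381} \approx 0.65194$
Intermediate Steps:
$Y{\left(d,G \right)} = 517 + 47 d$ ($Y{\left(d,G \right)} = 47 \left(11 + d\right) = 517 + 47 d$)
$\frac{Y{\left(-53,153 \right)}}{46894} - \frac{29598}{-42646} = \frac{517 + 47 \left(-53\right)}{46894} - \frac{29598}{-42646} = \left(517 - 2491\right) \frac{1}{46894} - - \frac{14799}{21323} = \left(-1974\right) \frac{1}{46894} + \frac{14799}{21323} = - \frac{987}{23447} + \frac{14799}{21323} = \frac{325946352}{499960381}$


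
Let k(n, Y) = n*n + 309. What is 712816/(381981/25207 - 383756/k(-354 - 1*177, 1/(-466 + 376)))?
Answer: 2535907034235120/49074219689 ≈ 51675.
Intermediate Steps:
k(n, Y) = 309 + n**2 (k(n, Y) = n**2 + 309 = 309 + n**2)
712816/(381981/25207 - 383756/k(-354 - 1*177, 1/(-466 + 376))) = 712816/(381981/25207 - 383756/(309 + (-354 - 1*177)**2)) = 712816/(381981*(1/25207) - 383756/(309 + (-354 - 177)**2)) = 712816/(381981/25207 - 383756/(309 + (-531)**2)) = 712816/(381981/25207 - 383756/(309 + 281961)) = 712816/(381981/25207 - 383756/282270) = 712816/(381981/25207 - 383756*1/282270) = 712816/(381981/25207 - 191878/141135) = 712816/(49074219689/3557589945) = 712816*(3557589945/49074219689) = 2535907034235120/49074219689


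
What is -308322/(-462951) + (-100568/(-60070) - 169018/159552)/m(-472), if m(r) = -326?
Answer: 26683811254312489/40180007203266240 ≈ 0.66411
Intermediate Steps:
-308322/(-462951) + (-100568/(-60070) - 169018/159552)/m(-472) = -308322/(-462951) + (-100568/(-60070) - 169018/159552)/(-326) = -308322*(-1/462951) + (-100568*(-1/60070) - 169018*1/159552)*(-1/326) = 34258/51439 + (50284/30035 - 84509/79776)*(-1/326) = 34258/51439 + (1473228569/2396072160)*(-1/326) = 34258/51439 - 1473228569/781119524160 = 26683811254312489/40180007203266240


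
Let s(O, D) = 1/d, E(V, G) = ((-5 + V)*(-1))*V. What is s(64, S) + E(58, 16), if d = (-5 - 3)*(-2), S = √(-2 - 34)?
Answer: -49183/16 ≈ -3073.9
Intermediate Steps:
S = 6*I (S = √(-36) = 6*I ≈ 6.0*I)
d = 16 (d = -8*(-2) = 16)
E(V, G) = V*(5 - V) (E(V, G) = (5 - V)*V = V*(5 - V))
s(O, D) = 1/16
s(64, S) + E(58, 16) = 1/16 + 58*(5 - 1*58) = 1/16 + 58*(5 - 58) = 1/16 + 58*(-53) = 1/16 - 3074 = -49183/16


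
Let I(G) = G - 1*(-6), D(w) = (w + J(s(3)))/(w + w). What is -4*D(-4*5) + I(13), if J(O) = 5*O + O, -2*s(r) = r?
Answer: 161/10 ≈ 16.100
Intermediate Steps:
s(r) = -r/2
J(O) = 6*O
D(w) = (-9 + w)/(2*w) (D(w) = (w + 6*(-1/2*3))/(w + w) = (w + 6*(-3/2))/((2*w)) = (w - 9)*(1/(2*w)) = (-9 + w)*(1/(2*w)) = (-9 + w)/(2*w))
I(G) = 6 + G (I(G) = G + 6 = 6 + G)
-4*D(-4*5) + I(13) = -2*(-9 - 4*5)/((-4*5)) + (6 + 13) = -2*(-9 - 20)/(-20) + 19 = -2*(-1)*(-29)/20 + 19 = -4*29/40 + 19 = -29/10 + 19 = 161/10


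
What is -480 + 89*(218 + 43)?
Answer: 22749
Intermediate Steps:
-480 + 89*(218 + 43) = -480 + 89*261 = -480 + 23229 = 22749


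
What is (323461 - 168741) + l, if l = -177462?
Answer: -22742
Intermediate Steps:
(323461 - 168741) + l = (323461 - 168741) - 177462 = 154720 - 177462 = -22742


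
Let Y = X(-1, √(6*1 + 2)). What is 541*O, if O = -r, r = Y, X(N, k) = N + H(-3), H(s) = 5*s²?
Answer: -23804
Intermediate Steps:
X(N, k) = 45 + N (X(N, k) = N + 5*(-3)² = N + 5*9 = N + 45 = 45 + N)
Y = 44 (Y = 45 - 1 = 44)
r = 44
O = -44 (O = -1*44 = -44)
541*O = 541*(-44) = -23804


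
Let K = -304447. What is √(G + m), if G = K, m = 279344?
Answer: I*√25103 ≈ 158.44*I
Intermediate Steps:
G = -304447
√(G + m) = √(-304447 + 279344) = √(-25103) = I*√25103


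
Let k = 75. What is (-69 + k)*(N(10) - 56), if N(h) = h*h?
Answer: 264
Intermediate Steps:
N(h) = h**2
(-69 + k)*(N(10) - 56) = (-69 + 75)*(10**2 - 56) = 6*(100 - 56) = 6*44 = 264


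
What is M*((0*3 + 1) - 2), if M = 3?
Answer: -3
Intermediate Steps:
M*((0*3 + 1) - 2) = 3*((0*3 + 1) - 2) = 3*((0 + 1) - 2) = 3*(1 - 2) = 3*(-1) = -3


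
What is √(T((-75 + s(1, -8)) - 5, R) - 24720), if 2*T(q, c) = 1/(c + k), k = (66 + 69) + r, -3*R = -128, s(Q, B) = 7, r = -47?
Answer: I*√19380477/28 ≈ 157.23*I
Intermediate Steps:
R = 128/3 (R = -⅓*(-128) = 128/3 ≈ 42.667)
k = 88 (k = (66 + 69) - 47 = 135 - 47 = 88)
T(q, c) = 1/(2*(88 + c)) (T(q, c) = 1/(2*(c + 88)) = 1/(2*(88 + c)))
√(T((-75 + s(1, -8)) - 5, R) - 24720) = √(1/(2*(88 + 128/3)) - 24720) = √(1/(2*(392/3)) - 24720) = √((½)*(3/392) - 24720) = √(3/784 - 24720) = √(-19380477/784) = I*√19380477/28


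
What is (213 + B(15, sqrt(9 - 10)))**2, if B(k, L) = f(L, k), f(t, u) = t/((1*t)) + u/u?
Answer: 46225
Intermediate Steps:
f(t, u) = 2 (f(t, u) = t/t + 1 = 1 + 1 = 2)
B(k, L) = 2
(213 + B(15, sqrt(9 - 10)))**2 = (213 + 2)**2 = 215**2 = 46225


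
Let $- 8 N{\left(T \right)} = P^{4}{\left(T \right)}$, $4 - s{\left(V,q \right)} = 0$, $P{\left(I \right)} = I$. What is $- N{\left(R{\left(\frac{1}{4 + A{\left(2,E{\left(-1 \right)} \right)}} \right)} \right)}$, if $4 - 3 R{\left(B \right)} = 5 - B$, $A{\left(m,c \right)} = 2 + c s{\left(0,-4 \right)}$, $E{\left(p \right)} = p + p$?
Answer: $\frac{1}{128} \approx 0.0078125$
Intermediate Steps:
$s{\left(V,q \right)} = 4$ ($s{\left(V,q \right)} = 4 - 0 = 4 + 0 = 4$)
$E{\left(p \right)} = 2 p$
$A{\left(m,c \right)} = 2 + 4 c$ ($A{\left(m,c \right)} = 2 + c 4 = 2 + 4 c$)
$R{\left(B \right)} = - \frac{1}{3} + \frac{B}{3}$ ($R{\left(B \right)} = \frac{4}{3} - \frac{5 - B}{3} = \frac{4}{3} + \left(- \frac{5}{3} + \frac{B}{3}\right) = - \frac{1}{3} + \frac{B}{3}$)
$N{\left(T \right)} = - \frac{T^{4}}{8}$
$- N{\left(R{\left(\frac{1}{4 + A{\left(2,E{\left(-1 \right)} \right)}} \right)} \right)} = - \frac{\left(-1\right) \left(- \frac{1}{3} + \frac{1}{3 \left(4 + \left(2 + 4 \cdot 2 \left(-1\right)\right)\right)}\right)^{4}}{8} = - \frac{\left(-1\right) \left(- \frac{1}{3} + \frac{1}{3 \left(4 + \left(2 + 4 \left(-2\right)\right)\right)}\right)^{4}}{8} = - \frac{\left(-1\right) \left(- \frac{1}{3} + \frac{1}{3 \left(4 + \left(2 - 8\right)\right)}\right)^{4}}{8} = - \frac{\left(-1\right) \left(- \frac{1}{3} + \frac{1}{3 \left(4 - 6\right)}\right)^{4}}{8} = - \frac{\left(-1\right) \left(- \frac{1}{3} + \frac{1}{3 \left(-2\right)}\right)^{4}}{8} = - \frac{\left(-1\right) \left(- \frac{1}{3} + \frac{1}{3} \left(- \frac{1}{2}\right)\right)^{4}}{8} = - \frac{\left(-1\right) \left(- \frac{1}{3} - \frac{1}{6}\right)^{4}}{8} = - \frac{\left(-1\right) \left(- \frac{1}{2}\right)^{4}}{8} = - \frac{-1}{8 \cdot 16} = \left(-1\right) \left(- \frac{1}{128}\right) = \frac{1}{128}$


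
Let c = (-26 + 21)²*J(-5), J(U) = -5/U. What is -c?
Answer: -25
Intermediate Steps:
c = 25 (c = (-26 + 21)²*(-5/(-5)) = (-5)²*(-5*(-⅕)) = 25*1 = 25)
-c = -1*25 = -25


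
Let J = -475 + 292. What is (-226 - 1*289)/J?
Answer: 515/183 ≈ 2.8142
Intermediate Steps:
J = -183
(-226 - 1*289)/J = (-226 - 1*289)/(-183) = (-226 - 289)*(-1/183) = -515*(-1/183) = 515/183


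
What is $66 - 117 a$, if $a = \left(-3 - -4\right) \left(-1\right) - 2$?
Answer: $417$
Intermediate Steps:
$a = -3$ ($a = \left(-3 + 4\right) \left(-1\right) - 2 = 1 \left(-1\right) - 2 = -1 - 2 = -3$)
$66 - 117 a = 66 - -351 = 66 + 351 = 417$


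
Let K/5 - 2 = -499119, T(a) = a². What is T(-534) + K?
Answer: -2210429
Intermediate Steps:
K = -2495585 (K = 10 + 5*(-499119) = 10 - 2495595 = -2495585)
T(-534) + K = (-534)² - 2495585 = 285156 - 2495585 = -2210429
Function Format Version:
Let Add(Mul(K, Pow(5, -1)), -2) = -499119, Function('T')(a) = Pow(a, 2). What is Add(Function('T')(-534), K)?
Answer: -2210429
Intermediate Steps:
K = -2495585 (K = Add(10, Mul(5, -499119)) = Add(10, -2495595) = -2495585)
Add(Function('T')(-534), K) = Add(Pow(-534, 2), -2495585) = Add(285156, -2495585) = -2210429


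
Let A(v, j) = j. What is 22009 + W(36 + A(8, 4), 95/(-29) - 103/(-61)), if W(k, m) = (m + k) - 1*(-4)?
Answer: 39008949/1769 ≈ 22051.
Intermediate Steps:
W(k, m) = 4 + k + m (W(k, m) = (k + m) + 4 = 4 + k + m)
22009 + W(36 + A(8, 4), 95/(-29) - 103/(-61)) = 22009 + (4 + (36 + 4) + (95/(-29) - 103/(-61))) = 22009 + (4 + 40 + (95*(-1/29) - 103*(-1/61))) = 22009 + (4 + 40 + (-95/29 + 103/61)) = 22009 + (4 + 40 - 2808/1769) = 22009 + 75028/1769 = 39008949/1769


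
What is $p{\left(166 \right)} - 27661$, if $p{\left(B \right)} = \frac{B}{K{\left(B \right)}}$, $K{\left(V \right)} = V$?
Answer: $-27660$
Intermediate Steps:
$p{\left(B \right)} = 1$ ($p{\left(B \right)} = \frac{B}{B} = 1$)
$p{\left(166 \right)} - 27661 = 1 - 27661 = -27660$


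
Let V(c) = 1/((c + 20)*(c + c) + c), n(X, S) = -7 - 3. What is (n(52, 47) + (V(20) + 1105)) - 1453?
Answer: -579959/1620 ≈ -358.00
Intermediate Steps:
n(X, S) = -10
V(c) = 1/(c + 2*c*(20 + c)) (V(c) = 1/((20 + c)*(2*c) + c) = 1/(2*c*(20 + c) + c) = 1/(c + 2*c*(20 + c)))
(n(52, 47) + (V(20) + 1105)) - 1453 = (-10 + (1/(20*(41 + 2*20)) + 1105)) - 1453 = (-10 + (1/(20*(41 + 40)) + 1105)) - 1453 = (-10 + ((1/20)/81 + 1105)) - 1453 = (-10 + ((1/20)*(1/81) + 1105)) - 1453 = (-10 + (1/1620 + 1105)) - 1453 = (-10 + 1790101/1620) - 1453 = 1773901/1620 - 1453 = -579959/1620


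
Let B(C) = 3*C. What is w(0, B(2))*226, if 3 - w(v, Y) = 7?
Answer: -904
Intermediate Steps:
w(v, Y) = -4 (w(v, Y) = 3 - 1*7 = 3 - 7 = -4)
w(0, B(2))*226 = -4*226 = -904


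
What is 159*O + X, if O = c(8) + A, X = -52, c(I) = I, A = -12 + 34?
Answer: 4718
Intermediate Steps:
A = 22
O = 30 (O = 8 + 22 = 30)
159*O + X = 159*30 - 52 = 4770 - 52 = 4718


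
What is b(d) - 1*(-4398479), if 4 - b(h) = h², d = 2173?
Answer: -323446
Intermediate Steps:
b(h) = 4 - h²
b(d) - 1*(-4398479) = (4 - 1*2173²) - 1*(-4398479) = (4 - 1*4721929) + 4398479 = (4 - 4721929) + 4398479 = -4721925 + 4398479 = -323446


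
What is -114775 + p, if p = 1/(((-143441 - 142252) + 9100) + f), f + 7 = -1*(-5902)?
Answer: -31069362951/270698 ≈ -1.1478e+5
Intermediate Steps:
f = 5895 (f = -7 - 1*(-5902) = -7 + 5902 = 5895)
p = -1/270698 (p = 1/(((-143441 - 142252) + 9100) + 5895) = 1/((-285693 + 9100) + 5895) = 1/(-276593 + 5895) = 1/(-270698) = -1/270698 ≈ -3.6942e-6)
-114775 + p = -114775 - 1/270698 = -31069362951/270698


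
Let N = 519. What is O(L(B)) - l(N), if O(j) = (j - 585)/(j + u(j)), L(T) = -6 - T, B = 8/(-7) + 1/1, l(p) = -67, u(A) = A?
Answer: 4815/41 ≈ 117.44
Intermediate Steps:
B = -⅐ (B = 8*(-⅐) + 1*1 = -8/7 + 1 = -⅐ ≈ -0.14286)
O(j) = (-585 + j)/(2*j) (O(j) = (j - 585)/(j + j) = (-585 + j)/((2*j)) = (-585 + j)*(1/(2*j)) = (-585 + j)/(2*j))
O(L(B)) - l(N) = (-585 + (-6 - 1*(-⅐)))/(2*(-6 - 1*(-⅐))) - 1*(-67) = (-585 + (-6 + ⅐))/(2*(-6 + ⅐)) + 67 = (-585 - 41/7)/(2*(-41/7)) + 67 = (½)*(-7/41)*(-4136/7) + 67 = 2068/41 + 67 = 4815/41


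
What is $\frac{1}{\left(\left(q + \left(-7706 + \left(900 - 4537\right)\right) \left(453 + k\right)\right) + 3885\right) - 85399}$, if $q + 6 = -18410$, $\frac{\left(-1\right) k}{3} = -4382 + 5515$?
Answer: $\frac{1}{33316548} \approx 3.0015 \cdot 10^{-8}$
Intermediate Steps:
$k = -3399$ ($k = - 3 \left(-4382 + 5515\right) = \left(-3\right) 1133 = -3399$)
$q = -18416$ ($q = -6 - 18410 = -18416$)
$\frac{1}{\left(\left(q + \left(-7706 + \left(900 - 4537\right)\right) \left(453 + k\right)\right) + 3885\right) - 85399} = \frac{1}{\left(\left(-18416 + \left(-7706 + \left(900 - 4537\right)\right) \left(453 - 3399\right)\right) + 3885\right) - 85399} = \frac{1}{\left(\left(-18416 + \left(-7706 - 3637\right) \left(-2946\right)\right) + 3885\right) - 85399} = \frac{1}{\left(\left(-18416 - -33416478\right) + 3885\right) - 85399} = \frac{1}{\left(\left(-18416 + 33416478\right) + 3885\right) - 85399} = \frac{1}{\left(33398062 + 3885\right) - 85399} = \frac{1}{33401947 - 85399} = \frac{1}{33316548}$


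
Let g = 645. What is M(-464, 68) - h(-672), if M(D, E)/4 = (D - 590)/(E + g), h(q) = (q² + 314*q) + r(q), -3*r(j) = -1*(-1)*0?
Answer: -5533384/23 ≈ -2.4058e+5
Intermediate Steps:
r(j) = 0 (r(j) = -(-1*(-1))*0/3 = -0/3 = -⅓*0 = 0)
h(q) = q² + 314*q (h(q) = (q² + 314*q) + 0 = q² + 314*q)
M(D, E) = 4*(-590 + D)/(645 + E) (M(D, E) = 4*((D - 590)/(E + 645)) = 4*((-590 + D)/(645 + E)) = 4*(-590 + D)/(645 + E))
M(-464, 68) - h(-672) = 4*(-590 - 464)/(645 + 68) - (-672)*(314 - 672) = 4*(-1054)/713 - (-672)*(-358) = 4*(1/713)*(-1054) - 1*240576 = -136/23 - 240576 = -5533384/23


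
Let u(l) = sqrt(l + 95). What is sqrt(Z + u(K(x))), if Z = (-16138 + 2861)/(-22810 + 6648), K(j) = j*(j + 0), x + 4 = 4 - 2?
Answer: sqrt(214582874 + 783630732*sqrt(11))/16162 ≈ 3.2820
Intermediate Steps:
x = -2 (x = -4 + (4 - 2) = -4 + 2 = -2)
K(j) = j**2 (K(j) = j*j = j**2)
u(l) = sqrt(95 + l)
Z = 13277/16162 (Z = -13277/(-16162) = -13277*(-1/16162) = 13277/16162 ≈ 0.82150)
sqrt(Z + u(K(x))) = sqrt(13277/16162 + sqrt(95 + (-2)**2)) = sqrt(13277/16162 + sqrt(95 + 4)) = sqrt(13277/16162 + sqrt(99)) = sqrt(13277/16162 + 3*sqrt(11))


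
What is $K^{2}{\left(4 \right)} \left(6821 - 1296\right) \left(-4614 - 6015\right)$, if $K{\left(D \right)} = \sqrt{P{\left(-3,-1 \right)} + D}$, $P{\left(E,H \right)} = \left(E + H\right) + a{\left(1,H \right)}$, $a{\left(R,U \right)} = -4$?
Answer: $234900900$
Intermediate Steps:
$P{\left(E,H \right)} = -4 + E + H$ ($P{\left(E,H \right)} = \left(E + H\right) - 4 = -4 + E + H$)
$K{\left(D \right)} = \sqrt{-8 + D}$ ($K{\left(D \right)} = \sqrt{\left(-4 - 3 - 1\right) + D} = \sqrt{-8 + D}$)
$K^{2}{\left(4 \right)} \left(6821 - 1296\right) \left(-4614 - 6015\right) = \left(\sqrt{-8 + 4}\right)^{2} \left(6821 - 1296\right) \left(-4614 - 6015\right) = \left(\sqrt{-4}\right)^{2} \cdot 5525 \left(-10629\right) = \left(2 i\right)^{2} \left(-58725225\right) = \left(-4\right) \left(-58725225\right) = 234900900$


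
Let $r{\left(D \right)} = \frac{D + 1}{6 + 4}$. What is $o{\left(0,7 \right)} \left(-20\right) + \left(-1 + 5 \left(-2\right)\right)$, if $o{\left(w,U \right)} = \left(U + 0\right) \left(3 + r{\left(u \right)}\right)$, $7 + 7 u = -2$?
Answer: $-427$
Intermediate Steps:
$u = - \frac{9}{7}$ ($u = -1 + \frac{1}{7} \left(-2\right) = -1 - \frac{2}{7} = - \frac{9}{7} \approx -1.2857$)
$r{\left(D \right)} = \frac{1}{10} + \frac{D}{10}$ ($r{\left(D \right)} = \frac{1 + D}{10} = \left(1 + D\right) \frac{1}{10} = \frac{1}{10} + \frac{D}{10}$)
$o{\left(w,U \right)} = \frac{104 U}{35}$ ($o{\left(w,U \right)} = \left(U + 0\right) \left(3 + \left(\frac{1}{10} + \frac{1}{10} \left(- \frac{9}{7}\right)\right)\right) = U \left(3 + \left(\frac{1}{10} - \frac{9}{70}\right)\right) = U \left(3 - \frac{1}{35}\right) = U \frac{104}{35} = \frac{104 U}{35}$)
$o{\left(0,7 \right)} \left(-20\right) + \left(-1 + 5 \left(-2\right)\right) = \frac{104}{35} \cdot 7 \left(-20\right) + \left(-1 + 5 \left(-2\right)\right) = \frac{104}{5} \left(-20\right) - 11 = -416 - 11 = -427$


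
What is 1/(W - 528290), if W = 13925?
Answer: -1/514365 ≈ -1.9441e-6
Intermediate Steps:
1/(W - 528290) = 1/(13925 - 528290) = 1/(-514365) = -1/514365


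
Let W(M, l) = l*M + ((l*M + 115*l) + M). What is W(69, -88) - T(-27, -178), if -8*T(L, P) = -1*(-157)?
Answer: -177403/8 ≈ -22175.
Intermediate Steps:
W(M, l) = M + 115*l + 2*M*l (W(M, l) = M*l + ((M*l + 115*l) + M) = M*l + ((115*l + M*l) + M) = M*l + (M + 115*l + M*l) = M + 115*l + 2*M*l)
T(L, P) = -157/8 (T(L, P) = -(-1)*(-157)/8 = -⅛*157 = -157/8)
W(69, -88) - T(-27, -178) = (69 + 115*(-88) + 2*69*(-88)) - 1*(-157/8) = (69 - 10120 - 12144) + 157/8 = -22195 + 157/8 = -177403/8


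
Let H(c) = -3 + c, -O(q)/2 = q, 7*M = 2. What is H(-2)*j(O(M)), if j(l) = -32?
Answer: 160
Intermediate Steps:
M = 2/7 (M = (⅐)*2 = 2/7 ≈ 0.28571)
O(q) = -2*q
H(-2)*j(O(M)) = (-3 - 2)*(-32) = -5*(-32) = 160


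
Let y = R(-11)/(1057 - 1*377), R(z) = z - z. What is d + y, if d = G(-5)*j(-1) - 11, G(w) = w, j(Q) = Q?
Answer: -6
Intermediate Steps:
R(z) = 0
y = 0 (y = 0/(1057 - 1*377) = 0/(1057 - 377) = 0/680 = 0*(1/680) = 0)
d = -6 (d = -5*(-1) - 11 = 5 - 11 = -6)
d + y = -6 + 0 = -6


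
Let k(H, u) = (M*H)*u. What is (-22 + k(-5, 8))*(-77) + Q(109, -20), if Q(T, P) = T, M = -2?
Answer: -4357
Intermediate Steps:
k(H, u) = -2*H*u (k(H, u) = (-2*H)*u = -2*H*u)
(-22 + k(-5, 8))*(-77) + Q(109, -20) = (-22 - 2*(-5)*8)*(-77) + 109 = (-22 + 80)*(-77) + 109 = 58*(-77) + 109 = -4466 + 109 = -4357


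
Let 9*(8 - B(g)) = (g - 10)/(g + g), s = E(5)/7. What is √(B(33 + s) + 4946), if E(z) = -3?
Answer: √579435153/342 ≈ 70.384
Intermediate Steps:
s = -3/7 ≈ -0.42857
B(g) = 8 - (-10 + g)/(18*g) (B(g) = 8 - (g - 10)/(9*(g + g)) = 8 - (-10 + g)/(9*(2*g)) = 8 - (-10 + g)*1/(2*g)/9 = 8 - (-10 + g)/(18*g))
√(B(33 + s) + 4946) = √((10 + 143*(33 - 3/7))/(18*(33 - 3/7)) + 4946) = √((10 + 143*(228/7))/(18*(228/7)) + 4946) = √((1/18)*(7/228)*(10 + 32604/7) + 4946) = √((1/18)*(7/228)*(32674/7) + 4946) = √(16337/2052 + 4946) = √(10165529/2052) = √579435153/342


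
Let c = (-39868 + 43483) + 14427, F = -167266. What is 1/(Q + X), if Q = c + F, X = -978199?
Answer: -1/1127423 ≈ -8.8698e-7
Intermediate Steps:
c = 18042 (c = 3615 + 14427 = 18042)
Q = -149224 (Q = 18042 - 167266 = -149224)
1/(Q + X) = 1/(-149224 - 978199) = 1/(-1127423) = -1/1127423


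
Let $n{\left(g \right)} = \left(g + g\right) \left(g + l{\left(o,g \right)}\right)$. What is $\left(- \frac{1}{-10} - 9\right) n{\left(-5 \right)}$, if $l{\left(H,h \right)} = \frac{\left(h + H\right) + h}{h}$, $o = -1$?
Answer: $- \frac{1246}{5} \approx -249.2$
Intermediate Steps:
$l{\left(H,h \right)} = \frac{H + 2 h}{h}$ ($l{\left(H,h \right)} = \frac{\left(H + h\right) + h}{h} = \frac{H + 2 h}{h}$)
$n{\left(g \right)} = 2 g \left(2 + g - \frac{1}{g}\right)$ ($n{\left(g \right)} = \left(g + g\right) \left(g + \left(2 - \frac{1}{g}\right)\right) = 2 g \left(2 + g - \frac{1}{g}\right)$)
$\left(- \frac{1}{-10} - 9\right) n{\left(-5 \right)} = \left(- \frac{1}{-10} - 9\right) \left(-2 + 2 \left(-5\right)^{2} + 4 \left(-5\right)\right) = \left(\left(-1\right) \left(- \frac{1}{10}\right) - 9\right) \left(-2 + 2 \cdot 25 - 20\right) = \left(\frac{1}{10} - 9\right) \left(-2 + 50 - 20\right) = \left(- \frac{89}{10}\right) 28 = - \frac{1246}{5}$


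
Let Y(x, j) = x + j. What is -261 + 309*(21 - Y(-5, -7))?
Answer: 9936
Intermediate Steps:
Y(x, j) = j + x
-261 + 309*(21 - Y(-5, -7)) = -261 + 309*(21 - (-7 - 5)) = -261 + 309*(21 - 1*(-12)) = -261 + 309*(21 + 12) = -261 + 309*33 = -261 + 10197 = 9936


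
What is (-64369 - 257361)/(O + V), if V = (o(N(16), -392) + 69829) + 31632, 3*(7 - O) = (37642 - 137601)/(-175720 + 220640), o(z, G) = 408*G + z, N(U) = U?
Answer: 43356334800/7876891561 ≈ 5.5042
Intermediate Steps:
o(z, G) = z + 408*G
O = 1043279/134760 (O = 7 - (37642 - 137601)/(3*(-175720 + 220640)) = 7 - (-99959)/(3*44920) = 7 - ⅓*(-99959/44920) = 7 + 99959/134760 = 1043279/134760 ≈ 7.7418)
V = -58459 (V = ((16 + 408*(-392)) + 69829) + 31632 = ((16 - 159936) + 69829) + 31632 = (-159920 + 69829) + 31632 = -90091 + 31632 = -58459)
(-64369 - 257361)/(O + V) = (-64369 - 257361)/(1043279/134760 - 58459) = -321730/(-7876891561/134760) = -321730*(-134760/7876891561) = 43356334800/7876891561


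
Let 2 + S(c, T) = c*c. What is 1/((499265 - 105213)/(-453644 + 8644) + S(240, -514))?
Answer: 111250/6407678987 ≈ 1.7362e-5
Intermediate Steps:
S(c, T) = -2 + c² (S(c, T) = -2 + c*c = -2 + c²)
1/((499265 - 105213)/(-453644 + 8644) + S(240, -514)) = 1/((499265 - 105213)/(-453644 + 8644) + (-2 + 240²)) = 1/(394052/(-445000) + (-2 + 57600)) = 1/(394052*(-1/445000) + 57598) = 1/(-98513/111250 + 57598) = 1/(6407678987/111250) = 111250/6407678987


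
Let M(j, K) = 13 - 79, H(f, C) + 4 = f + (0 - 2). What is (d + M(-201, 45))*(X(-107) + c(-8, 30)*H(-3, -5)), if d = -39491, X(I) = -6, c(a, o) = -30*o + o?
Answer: -309493968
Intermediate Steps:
c(a, o) = -29*o
H(f, C) = -6 + f (H(f, C) = -4 + (f + (0 - 2)) = -4 + (f - 2) = -4 + (-2 + f) = -6 + f)
M(j, K) = -66
(d + M(-201, 45))*(X(-107) + c(-8, 30)*H(-3, -5)) = (-39491 - 66)*(-6 + (-29*30)*(-6 - 3)) = -39557*(-6 - 870*(-9)) = -39557*(-6 + 7830) = -39557*7824 = -309493968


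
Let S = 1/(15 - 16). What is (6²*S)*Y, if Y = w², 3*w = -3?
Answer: -36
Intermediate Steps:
w = -1 (w = (⅓)*(-3) = -1)
S = -1 (S = 1/(-1) = -1)
Y = 1 (Y = (-1)² = 1)
(6²*S)*Y = (6²*(-1))*1 = (36*(-1))*1 = -36*1 = -36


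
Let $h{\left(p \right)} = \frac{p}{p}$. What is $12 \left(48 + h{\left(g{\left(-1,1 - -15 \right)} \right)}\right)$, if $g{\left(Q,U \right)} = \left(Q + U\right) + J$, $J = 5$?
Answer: $588$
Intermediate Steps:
$g{\left(Q,U \right)} = 5 + Q + U$ ($g{\left(Q,U \right)} = \left(Q + U\right) + 5 = 5 + Q + U$)
$h{\left(p \right)} = 1$
$12 \left(48 + h{\left(g{\left(-1,1 - -15 \right)} \right)}\right) = 12 \left(48 + 1\right) = 12 \cdot 49 = 588$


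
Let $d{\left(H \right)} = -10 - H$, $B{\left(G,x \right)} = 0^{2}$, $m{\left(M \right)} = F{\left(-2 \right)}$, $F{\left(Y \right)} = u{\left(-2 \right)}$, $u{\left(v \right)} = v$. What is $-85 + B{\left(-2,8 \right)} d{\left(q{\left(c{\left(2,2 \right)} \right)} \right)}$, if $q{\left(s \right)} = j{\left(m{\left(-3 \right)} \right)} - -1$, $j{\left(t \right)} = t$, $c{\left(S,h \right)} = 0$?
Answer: $-85$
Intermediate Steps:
$F{\left(Y \right)} = -2$
$m{\left(M \right)} = -2$
$B{\left(G,x \right)} = 0$
$q{\left(s \right)} = -1$ ($q{\left(s \right)} = -2 - -1 = -2 + 1 = -1$)
$-85 + B{\left(-2,8 \right)} d{\left(q{\left(c{\left(2,2 \right)} \right)} \right)} = -85 + 0 \left(-10 - -1\right) = -85 + 0 \left(-10 + 1\right) = -85 + 0 \left(-9\right) = -85 + 0 = -85$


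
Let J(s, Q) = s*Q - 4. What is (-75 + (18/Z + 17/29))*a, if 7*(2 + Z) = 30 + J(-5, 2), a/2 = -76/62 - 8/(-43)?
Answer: 917532/38657 ≈ 23.735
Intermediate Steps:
J(s, Q) = -4 + Q*s (J(s, Q) = Q*s - 4 = -4 + Q*s)
a = -2772/1333 (a = 2*(-76/62 - 8/(-43)) = 2*(-76*1/62 - 8*(-1/43)) = 2*(-38/31 + 8/43) = 2*(-1386/1333) = -2772/1333 ≈ -2.0795)
Z = 2/7 (Z = -2 + (30 + (-4 + 2*(-5)))/7 = -2 + (30 + (-4 - 10))/7 = -2 + (30 - 14)/7 = -2 + (1/7)*16 = -2 + 16/7 = 2/7 ≈ 0.28571)
(-75 + (18/Z + 17/29))*a = (-75 + (18/(2/7) + 17/29))*(-2772/1333) = (-75 + (18*(7/2) + 17*(1/29)))*(-2772/1333) = (-75 + (63 + 17/29))*(-2772/1333) = (-75 + 1844/29)*(-2772/1333) = -331/29*(-2772/1333) = 917532/38657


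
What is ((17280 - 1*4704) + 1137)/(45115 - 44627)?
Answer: 13713/488 ≈ 28.100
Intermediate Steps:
((17280 - 1*4704) + 1137)/(45115 - 44627) = ((17280 - 4704) + 1137)/488 = (12576 + 1137)*(1/488) = 13713*(1/488) = 13713/488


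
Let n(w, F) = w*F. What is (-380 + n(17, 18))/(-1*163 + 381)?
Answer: -37/109 ≈ -0.33945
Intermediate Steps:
n(w, F) = F*w
(-380 + n(17, 18))/(-1*163 + 381) = (-380 + 18*17)/(-1*163 + 381) = (-380 + 306)/(-163 + 381) = -74/218 = (1/218)*(-74) = -37/109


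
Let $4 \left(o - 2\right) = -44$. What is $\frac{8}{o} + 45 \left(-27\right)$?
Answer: $- \frac{10943}{9} \approx -1215.9$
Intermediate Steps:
$o = -9$ ($o = 2 + \frac{1}{4} \left(-44\right) = 2 - 11 = -9$)
$\frac{8}{o} + 45 \left(-27\right) = \frac{8}{-9} + 45 \left(-27\right) = 8 \left(- \frac{1}{9}\right) - 1215 = - \frac{8}{9} - 1215 = - \frac{10943}{9}$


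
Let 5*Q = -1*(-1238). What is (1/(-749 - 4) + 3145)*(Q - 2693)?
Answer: -28955785768/3765 ≈ -7.6908e+6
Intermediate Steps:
Q = 1238/5 (Q = (-1*(-1238))/5 = (1/5)*1238 = 1238/5 ≈ 247.60)
(1/(-749 - 4) + 3145)*(Q - 2693) = (1/(-749 - 4) + 3145)*(1238/5 - 2693) = (1/(-753) + 3145)*(-12227/5) = (-1/753 + 3145)*(-12227/5) = (2368184/753)*(-12227/5) = -28955785768/3765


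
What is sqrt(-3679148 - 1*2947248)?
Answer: 2*I*sqrt(1656599) ≈ 2574.2*I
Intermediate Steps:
sqrt(-3679148 - 1*2947248) = sqrt(-3679148 - 2947248) = sqrt(-6626396) = 2*I*sqrt(1656599)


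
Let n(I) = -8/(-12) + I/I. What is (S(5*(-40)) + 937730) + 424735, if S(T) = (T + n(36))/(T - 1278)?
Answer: 6041170405/4434 ≈ 1.3625e+6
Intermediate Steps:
n(I) = 5/3 (n(I) = -8*(-1/12) + 1 = ⅔ + 1 = 5/3)
S(T) = (5/3 + T)/(-1278 + T) (S(T) = (T + 5/3)/(T - 1278) = (5/3 + T)/(-1278 + T))
(S(5*(-40)) + 937730) + 424735 = ((5/3 + 5*(-40))/(-1278 + 5*(-40)) + 937730) + 424735 = ((5/3 - 200)/(-1278 - 200) + 937730) + 424735 = (-595/3/(-1478) + 937730) + 424735 = (-1/1478*(-595/3) + 937730) + 424735 = (595/4434 + 937730) + 424735 = 4157895415/4434 + 424735 = 6041170405/4434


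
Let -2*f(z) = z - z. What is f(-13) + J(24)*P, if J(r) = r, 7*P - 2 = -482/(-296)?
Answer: 3222/259 ≈ 12.440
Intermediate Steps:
f(z) = 0 (f(z) = -(z - z)/2 = -½*0 = 0)
P = 537/1036 (P = 2/7 + (-482/(-296))/7 = 2/7 + (-482*(-1/296))/7 = 2/7 + (⅐)*(241/148) = 2/7 + 241/1036 = 537/1036 ≈ 0.51834)
f(-13) + J(24)*P = 0 + 24*(537/1036) = 0 + 3222/259 = 3222/259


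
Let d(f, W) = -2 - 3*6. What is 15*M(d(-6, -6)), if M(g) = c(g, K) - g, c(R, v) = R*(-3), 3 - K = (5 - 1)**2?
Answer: 1200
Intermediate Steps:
K = -13 (K = 3 - (5 - 1)**2 = 3 - 1*4**2 = 3 - 1*16 = 3 - 16 = -13)
d(f, W) = -20 (d(f, W) = -2 - 18 = -20)
c(R, v) = -3*R
M(g) = -4*g (M(g) = -3*g - g = -4*g)
15*M(d(-6, -6)) = 15*(-4*(-20)) = 15*80 = 1200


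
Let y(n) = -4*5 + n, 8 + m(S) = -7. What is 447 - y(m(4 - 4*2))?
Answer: 482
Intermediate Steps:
m(S) = -15 (m(S) = -8 - 7 = -15)
y(n) = -20 + n
447 - y(m(4 - 4*2)) = 447 - (-20 - 15) = 447 - 1*(-35) = 447 + 35 = 482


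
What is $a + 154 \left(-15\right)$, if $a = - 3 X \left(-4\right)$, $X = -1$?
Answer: $-2322$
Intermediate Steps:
$a = -12$ ($a = \left(-3\right) \left(-1\right) \left(-4\right) = 3 \left(-4\right) = -12$)
$a + 154 \left(-15\right) = -12 + 154 \left(-15\right) = -12 - 2310 = -2322$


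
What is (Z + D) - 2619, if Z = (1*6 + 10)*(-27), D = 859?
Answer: -2192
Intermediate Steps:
Z = -432 (Z = (6 + 10)*(-27) = 16*(-27) = -432)
(Z + D) - 2619 = (-432 + 859) - 2619 = 427 - 2619 = -2192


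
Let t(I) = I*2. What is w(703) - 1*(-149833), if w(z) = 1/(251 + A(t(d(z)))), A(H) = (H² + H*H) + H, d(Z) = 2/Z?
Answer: 18586679710608/124049303 ≈ 1.4983e+5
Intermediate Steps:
t(I) = 2*I
A(H) = H + 2*H² (A(H) = (H² + H²) + H = 2*H² + H = H + 2*H²)
w(z) = 1/(251 + 4*(1 + 8/z)/z) (w(z) = 1/(251 + (2*(2/z))*(1 + 2*(2*(2/z)))) = 1/(251 + (4/z)*(1 + 2*(4/z))) = 1/(251 + (4/z)*(1 + 8/z)) = 1/(251 + 4*(1 + 8/z)/z))
w(703) - 1*(-149833) = 703²/(32 + 4*703 + 251*703²) - 1*(-149833) = 494209/(32 + 2812 + 251*494209) + 149833 = 494209/(32 + 2812 + 124046459) + 149833 = 494209/124049303 + 149833 = 18586679710608/124049303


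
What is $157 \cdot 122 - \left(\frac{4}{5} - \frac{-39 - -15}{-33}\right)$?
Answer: $\frac{1053466}{55} \approx 19154.0$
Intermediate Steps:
$157 \cdot 122 - \left(\frac{4}{5} - \frac{-39 - -15}{-33}\right) = 19154 - \left(\frac{4}{5} - \left(-39 + 15\right) \left(- \frac{1}{33}\right)\right) = 19154 - \frac{4}{55} = \frac{1053466}{55}$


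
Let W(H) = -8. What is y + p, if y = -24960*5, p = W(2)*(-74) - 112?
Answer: -124320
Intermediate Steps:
p = 480 (p = -8*(-74) - 112 = 592 - 112 = 480)
y = -124800 (y = -640*195 = -124800)
y + p = -124800 + 480 = -124320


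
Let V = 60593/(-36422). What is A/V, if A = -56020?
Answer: 2040360440/60593 ≈ 33673.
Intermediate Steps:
V = -60593/36422 (V = 60593*(-1/36422) = -60593/36422 ≈ -1.6636)
A/V = -56020/(-60593/36422) = -56020*(-36422/60593) = 2040360440/60593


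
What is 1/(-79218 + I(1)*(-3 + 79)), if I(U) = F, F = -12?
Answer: -1/80130 ≈ -1.2480e-5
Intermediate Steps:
I(U) = -12
1/(-79218 + I(1)*(-3 + 79)) = 1/(-79218 - 12*(-3 + 79)) = 1/(-79218 - 12*76) = 1/(-79218 - 912) = 1/(-80130) = -1/80130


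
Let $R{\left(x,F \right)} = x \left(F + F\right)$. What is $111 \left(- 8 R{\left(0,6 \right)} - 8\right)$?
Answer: $-888$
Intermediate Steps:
$R{\left(x,F \right)} = 2 F x$ ($R{\left(x,F \right)} = x 2 F = 2 F x$)
$111 \left(- 8 R{\left(0,6 \right)} - 8\right) = 111 \left(- 8 \cdot 2 \cdot 6 \cdot 0 - 8\right) = 111 \left(\left(-8\right) 0 - 8\right) = 111 \left(0 - 8\right) = 111 \left(-8\right) = -888$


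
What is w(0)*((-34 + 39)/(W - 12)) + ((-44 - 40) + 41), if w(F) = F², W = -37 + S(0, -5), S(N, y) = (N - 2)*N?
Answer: -43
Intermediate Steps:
S(N, y) = N*(-2 + N) (S(N, y) = (-2 + N)*N = N*(-2 + N))
W = -37 (W = -37 + 0*(-2 + 0) = -37 + 0*(-2) = -37 + 0 = -37)
w(0)*((-34 + 39)/(W - 12)) + ((-44 - 40) + 41) = 0²*((-34 + 39)/(-37 - 12)) + ((-44 - 40) + 41) = 0*(5/(-49)) + (-84 + 41) = 0*(5*(-1/49)) - 43 = 0*(-5/49) - 43 = 0 - 43 = -43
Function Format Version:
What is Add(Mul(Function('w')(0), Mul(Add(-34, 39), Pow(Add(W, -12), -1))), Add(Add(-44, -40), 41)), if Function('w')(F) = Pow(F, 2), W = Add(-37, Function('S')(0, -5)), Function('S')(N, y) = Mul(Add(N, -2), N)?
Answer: -43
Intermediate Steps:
Function('S')(N, y) = Mul(N, Add(-2, N)) (Function('S')(N, y) = Mul(Add(-2, N), N) = Mul(N, Add(-2, N)))
W = -37 (W = Add(-37, Mul(0, Add(-2, 0))) = Add(-37, Mul(0, -2)) = Add(-37, 0) = -37)
Add(Mul(Function('w')(0), Mul(Add(-34, 39), Pow(Add(W, -12), -1))), Add(Add(-44, -40), 41)) = Add(Mul(Pow(0, 2), Mul(Add(-34, 39), Pow(Add(-37, -12), -1))), Add(Add(-44, -40), 41)) = Add(Mul(0, Mul(5, Pow(-49, -1))), Add(-84, 41)) = Add(Mul(0, Mul(5, Rational(-1, 49))), -43) = Add(Mul(0, Rational(-5, 49)), -43) = Add(0, -43) = -43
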